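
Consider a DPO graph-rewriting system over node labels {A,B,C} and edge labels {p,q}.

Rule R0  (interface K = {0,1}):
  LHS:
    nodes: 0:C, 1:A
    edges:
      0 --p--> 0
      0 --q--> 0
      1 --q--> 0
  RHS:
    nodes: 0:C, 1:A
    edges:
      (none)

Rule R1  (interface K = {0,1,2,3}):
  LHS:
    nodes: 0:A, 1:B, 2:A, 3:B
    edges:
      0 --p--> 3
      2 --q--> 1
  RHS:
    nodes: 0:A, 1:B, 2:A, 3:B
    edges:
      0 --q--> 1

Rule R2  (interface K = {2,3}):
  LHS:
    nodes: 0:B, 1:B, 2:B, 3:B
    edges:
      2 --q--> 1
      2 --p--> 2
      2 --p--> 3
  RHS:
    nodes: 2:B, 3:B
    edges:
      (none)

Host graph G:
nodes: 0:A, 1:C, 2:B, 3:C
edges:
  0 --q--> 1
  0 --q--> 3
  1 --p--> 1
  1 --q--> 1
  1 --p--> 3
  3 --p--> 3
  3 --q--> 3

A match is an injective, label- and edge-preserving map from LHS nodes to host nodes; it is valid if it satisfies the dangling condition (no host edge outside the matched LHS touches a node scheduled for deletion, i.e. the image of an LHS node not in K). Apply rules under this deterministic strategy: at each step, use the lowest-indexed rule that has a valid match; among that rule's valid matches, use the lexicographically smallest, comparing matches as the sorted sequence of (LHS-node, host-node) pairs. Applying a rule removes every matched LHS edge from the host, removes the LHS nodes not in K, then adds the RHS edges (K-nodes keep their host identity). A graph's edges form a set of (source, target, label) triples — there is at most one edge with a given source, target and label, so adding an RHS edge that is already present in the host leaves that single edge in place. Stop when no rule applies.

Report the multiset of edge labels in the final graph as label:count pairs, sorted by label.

Answer: p:1

Derivation:
start.  V:4 E:7  edges: 0-q->1 0-q->3 1-p->1 1-q->1 1-p->3 3-p->3 3-q->3
1. fire R0 via {0↦1, 1↦0}  →  V:4 E:4  edges: 0-q->3 1-p->3 3-p->3 3-q->3
2. fire R0 via {0↦3, 1↦0}  →  V:4 E:1  edges: 1-p->3
normal form: no rule applies after step 2
NF edges: [(1, 3, 'p')]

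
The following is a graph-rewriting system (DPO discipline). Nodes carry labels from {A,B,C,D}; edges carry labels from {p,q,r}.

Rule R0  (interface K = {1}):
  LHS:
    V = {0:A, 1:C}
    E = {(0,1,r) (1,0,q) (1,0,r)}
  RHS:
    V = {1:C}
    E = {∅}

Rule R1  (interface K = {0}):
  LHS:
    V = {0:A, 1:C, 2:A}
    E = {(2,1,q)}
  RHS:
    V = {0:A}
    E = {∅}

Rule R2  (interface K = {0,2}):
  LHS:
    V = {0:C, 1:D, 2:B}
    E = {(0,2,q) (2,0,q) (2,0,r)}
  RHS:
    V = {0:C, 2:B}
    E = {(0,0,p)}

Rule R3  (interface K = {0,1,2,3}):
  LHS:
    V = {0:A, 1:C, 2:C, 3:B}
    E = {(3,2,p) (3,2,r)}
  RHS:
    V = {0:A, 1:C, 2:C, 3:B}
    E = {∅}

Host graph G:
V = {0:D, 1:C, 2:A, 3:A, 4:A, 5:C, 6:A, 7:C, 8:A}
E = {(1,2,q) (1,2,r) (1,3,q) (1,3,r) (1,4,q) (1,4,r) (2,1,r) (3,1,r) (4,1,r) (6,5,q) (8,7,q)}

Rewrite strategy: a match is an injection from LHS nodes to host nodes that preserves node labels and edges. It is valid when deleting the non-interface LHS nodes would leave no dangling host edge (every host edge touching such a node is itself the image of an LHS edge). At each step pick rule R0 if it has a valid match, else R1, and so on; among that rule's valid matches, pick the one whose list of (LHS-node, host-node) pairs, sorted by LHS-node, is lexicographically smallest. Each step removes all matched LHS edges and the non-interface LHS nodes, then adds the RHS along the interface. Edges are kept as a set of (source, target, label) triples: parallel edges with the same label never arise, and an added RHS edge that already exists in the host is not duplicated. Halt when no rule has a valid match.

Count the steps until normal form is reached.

initial: |V|=9 |E|=11  E = 1-q->2 1-r->2 1-q->3 1-r->3 1-q->4 1-r->4 2-r->1 3-r->1 4-r->1 6-q->5 8-q->7
step 1: apply R0 at {0↦2, 1↦1}  → |V|=8 |E|=8  E = 1-q->3 1-r->3 1-q->4 1-r->4 3-r->1 4-r->1 6-q->5 8-q->7
step 2: apply R0 at {0↦3, 1↦1}  → |V|=7 |E|=5  E = 1-q->4 1-r->4 4-r->1 6-q->5 8-q->7
step 3: apply R0 at {0↦4, 1↦1}  → |V|=6 |E|=2  E = 6-q->5 8-q->7
step 4: apply R1 at {0↦6, 1↦7, 2↦8}  → |V|=4 |E|=1  E = 6-q->5
normal form: no rule applies after step 4

Answer: 4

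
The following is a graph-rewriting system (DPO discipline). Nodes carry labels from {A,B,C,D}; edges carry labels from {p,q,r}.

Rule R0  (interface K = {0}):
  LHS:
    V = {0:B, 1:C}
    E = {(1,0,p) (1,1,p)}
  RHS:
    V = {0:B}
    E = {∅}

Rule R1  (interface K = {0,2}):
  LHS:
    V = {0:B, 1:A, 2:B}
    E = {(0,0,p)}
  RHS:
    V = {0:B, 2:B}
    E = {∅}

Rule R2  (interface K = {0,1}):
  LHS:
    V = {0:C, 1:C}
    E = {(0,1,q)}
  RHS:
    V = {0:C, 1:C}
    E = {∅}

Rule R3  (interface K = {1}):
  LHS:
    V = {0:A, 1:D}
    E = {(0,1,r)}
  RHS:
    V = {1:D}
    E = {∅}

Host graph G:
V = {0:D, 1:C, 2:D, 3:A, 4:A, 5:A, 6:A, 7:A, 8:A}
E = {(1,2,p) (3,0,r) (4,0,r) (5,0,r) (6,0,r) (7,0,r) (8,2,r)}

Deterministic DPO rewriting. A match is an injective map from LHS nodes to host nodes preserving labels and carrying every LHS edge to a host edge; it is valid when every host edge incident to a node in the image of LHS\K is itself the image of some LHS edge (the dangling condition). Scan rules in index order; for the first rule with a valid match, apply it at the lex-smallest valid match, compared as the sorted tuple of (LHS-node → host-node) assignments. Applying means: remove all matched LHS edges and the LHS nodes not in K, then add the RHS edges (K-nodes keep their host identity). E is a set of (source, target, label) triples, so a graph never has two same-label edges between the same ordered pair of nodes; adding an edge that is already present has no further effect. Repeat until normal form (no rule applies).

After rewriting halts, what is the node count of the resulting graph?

[0] host  ⇒  9 nodes, 7 edges  {1-p->2 3-r->0 4-r->0 5-r->0 6-r->0 7-r->0 8-r->2}
[1] R3 @ {0↦3, 1↦0}  ⇒  8 nodes, 6 edges  {1-p->2 4-r->0 5-r->0 6-r->0 7-r->0 8-r->2}
[2] R3 @ {0↦4, 1↦0}  ⇒  7 nodes, 5 edges  {1-p->2 5-r->0 6-r->0 7-r->0 8-r->2}
[3] R3 @ {0↦5, 1↦0}  ⇒  6 nodes, 4 edges  {1-p->2 6-r->0 7-r->0 8-r->2}
[4] R3 @ {0↦6, 1↦0}  ⇒  5 nodes, 3 edges  {1-p->2 7-r->0 8-r->2}
[5] R3 @ {0↦7, 1↦0}  ⇒  4 nodes, 2 edges  {1-p->2 8-r->2}
[6] R3 @ {0↦8, 1↦2}  ⇒  3 nodes, 1 edges  {1-p->2}
normal form: no rule applies after step 6
NF nodes: {0:D, 1:C, 2:D}

Answer: 3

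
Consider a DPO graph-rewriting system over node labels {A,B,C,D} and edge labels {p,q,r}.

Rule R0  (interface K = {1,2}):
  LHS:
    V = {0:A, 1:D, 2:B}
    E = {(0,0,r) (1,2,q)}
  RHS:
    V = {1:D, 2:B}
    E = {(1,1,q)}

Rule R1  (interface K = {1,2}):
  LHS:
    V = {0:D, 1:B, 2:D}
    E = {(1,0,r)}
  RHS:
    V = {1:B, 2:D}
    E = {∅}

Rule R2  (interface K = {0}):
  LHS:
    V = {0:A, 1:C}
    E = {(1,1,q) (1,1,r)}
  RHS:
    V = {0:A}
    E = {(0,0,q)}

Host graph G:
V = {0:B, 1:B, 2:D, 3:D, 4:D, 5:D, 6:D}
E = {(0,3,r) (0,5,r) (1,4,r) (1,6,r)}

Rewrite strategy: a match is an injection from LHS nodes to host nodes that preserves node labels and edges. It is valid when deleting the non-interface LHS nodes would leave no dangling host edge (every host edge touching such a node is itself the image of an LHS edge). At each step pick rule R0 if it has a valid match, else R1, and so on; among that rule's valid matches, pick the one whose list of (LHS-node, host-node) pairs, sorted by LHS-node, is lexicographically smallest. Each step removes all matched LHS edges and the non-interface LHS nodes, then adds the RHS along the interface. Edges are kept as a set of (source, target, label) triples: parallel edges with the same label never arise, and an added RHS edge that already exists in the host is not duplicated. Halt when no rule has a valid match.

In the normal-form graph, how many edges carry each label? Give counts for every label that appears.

[0] host  ⇒  7 nodes, 4 edges  {0-r->3 0-r->5 1-r->4 1-r->6}
[1] R1 @ {0↦3, 1↦0, 2↦2}  ⇒  6 nodes, 3 edges  {0-r->5 1-r->4 1-r->6}
[2] R1 @ {0↦4, 1↦1, 2↦2}  ⇒  5 nodes, 2 edges  {0-r->5 1-r->6}
[3] R1 @ {0↦5, 1↦0, 2↦2}  ⇒  4 nodes, 1 edges  {1-r->6}
[4] R1 @ {0↦6, 1↦1, 2↦2}  ⇒  3 nodes, 0 edges  {∅}
final graph: no rule applies after step 4
NF edges: []

Answer: (no edges)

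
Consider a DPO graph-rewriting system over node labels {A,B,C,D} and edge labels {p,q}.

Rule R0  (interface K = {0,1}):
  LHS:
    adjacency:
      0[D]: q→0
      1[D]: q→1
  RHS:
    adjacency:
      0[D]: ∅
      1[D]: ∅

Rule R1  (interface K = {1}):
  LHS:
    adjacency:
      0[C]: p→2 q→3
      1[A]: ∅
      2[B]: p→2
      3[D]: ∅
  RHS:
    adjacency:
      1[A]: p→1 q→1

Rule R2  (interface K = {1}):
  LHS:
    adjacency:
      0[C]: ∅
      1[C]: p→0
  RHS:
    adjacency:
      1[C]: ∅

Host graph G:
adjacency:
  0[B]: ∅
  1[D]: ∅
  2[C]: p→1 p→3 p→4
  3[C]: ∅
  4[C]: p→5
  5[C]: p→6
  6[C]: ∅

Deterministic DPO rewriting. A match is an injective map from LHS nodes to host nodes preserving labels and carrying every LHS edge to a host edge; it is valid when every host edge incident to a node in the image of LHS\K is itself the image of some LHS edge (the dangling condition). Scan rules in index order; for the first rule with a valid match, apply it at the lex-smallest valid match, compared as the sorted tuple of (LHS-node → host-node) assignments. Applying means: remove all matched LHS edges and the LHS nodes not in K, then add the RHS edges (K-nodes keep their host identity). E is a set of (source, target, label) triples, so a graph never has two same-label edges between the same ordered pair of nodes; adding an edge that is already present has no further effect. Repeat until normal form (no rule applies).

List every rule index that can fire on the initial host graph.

R0: no valid match — LHS pattern not found
R1: no valid match — LHS pattern not found
R2: 2 valid matches — {0↦3, 1↦2}, {0↦6, 1↦5}

Answer: [R2]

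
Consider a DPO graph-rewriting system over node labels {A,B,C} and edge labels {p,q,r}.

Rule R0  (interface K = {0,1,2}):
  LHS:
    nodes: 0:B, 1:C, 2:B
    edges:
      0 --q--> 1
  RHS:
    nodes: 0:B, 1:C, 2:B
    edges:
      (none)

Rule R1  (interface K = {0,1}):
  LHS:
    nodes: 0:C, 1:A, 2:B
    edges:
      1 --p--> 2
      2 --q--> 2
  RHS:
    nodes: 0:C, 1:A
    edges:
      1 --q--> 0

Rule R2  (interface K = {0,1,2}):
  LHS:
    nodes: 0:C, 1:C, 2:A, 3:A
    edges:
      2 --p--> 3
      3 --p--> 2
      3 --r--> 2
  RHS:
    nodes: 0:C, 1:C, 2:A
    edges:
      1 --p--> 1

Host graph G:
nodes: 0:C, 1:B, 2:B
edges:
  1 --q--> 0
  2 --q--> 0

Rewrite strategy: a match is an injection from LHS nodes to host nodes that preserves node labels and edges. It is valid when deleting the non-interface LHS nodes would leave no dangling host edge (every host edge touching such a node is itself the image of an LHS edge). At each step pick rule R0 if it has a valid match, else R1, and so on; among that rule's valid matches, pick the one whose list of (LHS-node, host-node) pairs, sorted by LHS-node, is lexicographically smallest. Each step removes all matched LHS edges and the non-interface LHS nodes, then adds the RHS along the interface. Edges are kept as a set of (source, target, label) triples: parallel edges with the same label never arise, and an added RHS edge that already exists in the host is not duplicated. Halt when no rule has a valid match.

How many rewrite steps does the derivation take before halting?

Answer: 2

Steps:
initial: |V|=3 |E|=2  E = 1-q->0 2-q->0
step 1: apply R0 at {0↦1, 1↦0, 2↦2}  → |V|=3 |E|=1  E = 2-q->0
step 2: apply R0 at {0↦2, 1↦0, 2↦1}  → |V|=3 |E|=0  E = ∅
normal form: no rule applies after step 2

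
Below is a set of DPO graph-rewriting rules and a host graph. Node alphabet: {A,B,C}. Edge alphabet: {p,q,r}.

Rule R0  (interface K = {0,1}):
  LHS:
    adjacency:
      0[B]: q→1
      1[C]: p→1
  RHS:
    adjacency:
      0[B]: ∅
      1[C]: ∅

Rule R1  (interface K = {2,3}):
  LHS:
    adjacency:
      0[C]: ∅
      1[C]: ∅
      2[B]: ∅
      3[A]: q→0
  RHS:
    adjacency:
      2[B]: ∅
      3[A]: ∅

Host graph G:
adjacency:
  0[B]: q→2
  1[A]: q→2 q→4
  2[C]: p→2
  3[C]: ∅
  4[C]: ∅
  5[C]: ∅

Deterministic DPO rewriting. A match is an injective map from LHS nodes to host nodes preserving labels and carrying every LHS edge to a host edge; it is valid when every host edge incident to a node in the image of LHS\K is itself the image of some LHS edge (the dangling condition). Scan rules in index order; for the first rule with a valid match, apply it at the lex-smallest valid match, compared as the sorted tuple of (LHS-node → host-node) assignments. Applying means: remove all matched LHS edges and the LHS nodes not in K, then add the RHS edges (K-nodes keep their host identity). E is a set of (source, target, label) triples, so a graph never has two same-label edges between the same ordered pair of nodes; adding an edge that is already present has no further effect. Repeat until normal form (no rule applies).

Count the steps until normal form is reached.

Answer: 3

Rewrite trace:
[0] host  ⇒  6 nodes, 4 edges  {0-q->2 1-q->2 1-q->4 2-p->2}
[1] R0 @ {0↦0, 1↦2}  ⇒  6 nodes, 2 edges  {1-q->2 1-q->4}
[2] R1 @ {0↦2, 1↦3, 2↦0, 3↦1}  ⇒  4 nodes, 1 edges  {1-q->4}
[3] R1 @ {0↦4, 1↦5, 2↦0, 3↦1}  ⇒  2 nodes, 0 edges  {∅}
final graph: no rule applies after step 3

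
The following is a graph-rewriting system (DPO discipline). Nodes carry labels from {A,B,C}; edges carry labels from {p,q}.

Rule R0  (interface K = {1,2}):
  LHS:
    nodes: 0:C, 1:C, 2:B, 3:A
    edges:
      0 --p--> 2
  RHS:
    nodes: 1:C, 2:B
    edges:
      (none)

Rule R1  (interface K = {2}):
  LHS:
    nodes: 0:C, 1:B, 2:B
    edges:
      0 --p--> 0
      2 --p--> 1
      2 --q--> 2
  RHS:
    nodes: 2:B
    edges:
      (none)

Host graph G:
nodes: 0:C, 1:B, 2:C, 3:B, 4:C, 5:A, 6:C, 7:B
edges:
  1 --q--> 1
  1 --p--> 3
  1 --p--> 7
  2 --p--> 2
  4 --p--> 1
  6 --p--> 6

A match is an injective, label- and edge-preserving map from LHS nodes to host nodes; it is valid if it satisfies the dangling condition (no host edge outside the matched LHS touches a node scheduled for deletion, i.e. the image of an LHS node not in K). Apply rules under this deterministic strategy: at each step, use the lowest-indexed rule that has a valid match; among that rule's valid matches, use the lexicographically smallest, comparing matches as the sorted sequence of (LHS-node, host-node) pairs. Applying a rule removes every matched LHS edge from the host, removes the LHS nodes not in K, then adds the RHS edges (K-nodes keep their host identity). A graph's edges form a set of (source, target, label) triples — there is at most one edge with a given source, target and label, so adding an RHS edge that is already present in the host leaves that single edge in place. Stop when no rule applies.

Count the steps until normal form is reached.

start.  V:8 E:6  edges: 1-q->1 1-p->3 1-p->7 2-p->2 4-p->1 6-p->6
1. fire R0 via {0↦4, 1↦0, 2↦1, 3↦5}  →  V:6 E:5  edges: 1-q->1 1-p->3 1-p->7 2-p->2 6-p->6
2. fire R1 via {0↦2, 1↦3, 2↦1}  →  V:4 E:2  edges: 1-p->7 6-p->6
halt: no rule applies after step 2

Answer: 2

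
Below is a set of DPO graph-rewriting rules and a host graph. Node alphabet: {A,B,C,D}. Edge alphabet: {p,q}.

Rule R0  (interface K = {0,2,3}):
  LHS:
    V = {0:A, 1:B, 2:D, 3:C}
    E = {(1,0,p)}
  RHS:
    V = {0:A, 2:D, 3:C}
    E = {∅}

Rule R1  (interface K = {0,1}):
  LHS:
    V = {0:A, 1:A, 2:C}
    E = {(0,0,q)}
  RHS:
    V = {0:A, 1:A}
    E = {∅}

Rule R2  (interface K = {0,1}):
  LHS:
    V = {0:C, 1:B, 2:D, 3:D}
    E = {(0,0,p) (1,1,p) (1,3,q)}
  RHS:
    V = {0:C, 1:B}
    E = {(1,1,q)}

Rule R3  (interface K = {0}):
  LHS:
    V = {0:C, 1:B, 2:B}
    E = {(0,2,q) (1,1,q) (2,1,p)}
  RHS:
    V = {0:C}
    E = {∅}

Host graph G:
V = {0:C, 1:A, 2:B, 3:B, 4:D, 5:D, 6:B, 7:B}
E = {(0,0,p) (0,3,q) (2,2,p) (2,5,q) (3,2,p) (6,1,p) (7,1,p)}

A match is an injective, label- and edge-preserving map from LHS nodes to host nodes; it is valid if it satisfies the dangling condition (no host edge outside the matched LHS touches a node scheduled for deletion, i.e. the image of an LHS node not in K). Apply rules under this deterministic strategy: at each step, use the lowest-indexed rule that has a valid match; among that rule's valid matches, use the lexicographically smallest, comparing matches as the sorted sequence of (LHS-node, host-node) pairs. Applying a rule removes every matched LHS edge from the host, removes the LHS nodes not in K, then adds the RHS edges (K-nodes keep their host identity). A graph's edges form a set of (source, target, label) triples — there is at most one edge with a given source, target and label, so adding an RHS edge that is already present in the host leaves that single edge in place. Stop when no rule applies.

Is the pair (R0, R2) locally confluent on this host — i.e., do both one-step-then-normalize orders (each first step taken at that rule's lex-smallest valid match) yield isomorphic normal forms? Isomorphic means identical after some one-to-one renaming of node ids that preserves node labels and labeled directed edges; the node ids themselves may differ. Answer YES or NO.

Answer: NO

Steps:
branch R0-first: apply at {0↦1, 1↦6, 2↦4, 3↦0} → |E|=6, then 3 more step(s) → NF |V|=2 |E|=0 V={0:C, 1:A} E=∅
branch R2-first: apply at {0↦0, 1↦2, 2↦4, 3↦5} → |E|=5, then 1 more step(s) → NF |V|=4 |E|=2 V={0:C, 1:A, 6:B, 7:B} E=6-p->1 7-p->1
graphs not isomorphic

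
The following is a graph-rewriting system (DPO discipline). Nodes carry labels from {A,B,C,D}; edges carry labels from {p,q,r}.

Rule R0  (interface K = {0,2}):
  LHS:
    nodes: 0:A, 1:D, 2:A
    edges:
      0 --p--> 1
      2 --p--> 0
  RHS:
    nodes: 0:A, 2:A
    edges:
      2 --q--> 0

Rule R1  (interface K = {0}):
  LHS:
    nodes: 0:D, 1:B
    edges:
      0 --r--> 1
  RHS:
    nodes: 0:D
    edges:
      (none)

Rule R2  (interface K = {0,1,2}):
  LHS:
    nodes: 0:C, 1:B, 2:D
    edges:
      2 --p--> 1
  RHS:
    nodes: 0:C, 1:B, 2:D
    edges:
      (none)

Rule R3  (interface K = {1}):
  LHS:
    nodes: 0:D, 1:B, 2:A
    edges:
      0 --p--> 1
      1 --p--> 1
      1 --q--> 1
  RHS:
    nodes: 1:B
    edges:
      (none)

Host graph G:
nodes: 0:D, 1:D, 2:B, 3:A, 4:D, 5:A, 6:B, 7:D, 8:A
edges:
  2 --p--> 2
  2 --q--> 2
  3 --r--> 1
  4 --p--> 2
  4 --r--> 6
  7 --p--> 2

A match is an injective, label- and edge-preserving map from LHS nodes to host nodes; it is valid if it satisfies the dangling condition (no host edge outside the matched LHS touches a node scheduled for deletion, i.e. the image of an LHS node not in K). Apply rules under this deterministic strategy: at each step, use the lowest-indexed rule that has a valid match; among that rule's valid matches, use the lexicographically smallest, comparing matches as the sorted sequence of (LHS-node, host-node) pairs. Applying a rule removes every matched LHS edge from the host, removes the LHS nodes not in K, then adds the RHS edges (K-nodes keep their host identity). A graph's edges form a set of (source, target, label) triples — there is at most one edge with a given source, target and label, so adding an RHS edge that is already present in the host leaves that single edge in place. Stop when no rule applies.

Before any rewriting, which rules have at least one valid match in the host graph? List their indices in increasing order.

R0: no valid match — LHS pattern not found
R1: 1 valid match — {0↦4, 1↦6}
R2: no valid match — LHS pattern not found
R3: 2 valid matches — {0↦7, 1↦2, 2↦5}, {0↦7, 1↦2, 2↦8}

Answer: [R1,R3]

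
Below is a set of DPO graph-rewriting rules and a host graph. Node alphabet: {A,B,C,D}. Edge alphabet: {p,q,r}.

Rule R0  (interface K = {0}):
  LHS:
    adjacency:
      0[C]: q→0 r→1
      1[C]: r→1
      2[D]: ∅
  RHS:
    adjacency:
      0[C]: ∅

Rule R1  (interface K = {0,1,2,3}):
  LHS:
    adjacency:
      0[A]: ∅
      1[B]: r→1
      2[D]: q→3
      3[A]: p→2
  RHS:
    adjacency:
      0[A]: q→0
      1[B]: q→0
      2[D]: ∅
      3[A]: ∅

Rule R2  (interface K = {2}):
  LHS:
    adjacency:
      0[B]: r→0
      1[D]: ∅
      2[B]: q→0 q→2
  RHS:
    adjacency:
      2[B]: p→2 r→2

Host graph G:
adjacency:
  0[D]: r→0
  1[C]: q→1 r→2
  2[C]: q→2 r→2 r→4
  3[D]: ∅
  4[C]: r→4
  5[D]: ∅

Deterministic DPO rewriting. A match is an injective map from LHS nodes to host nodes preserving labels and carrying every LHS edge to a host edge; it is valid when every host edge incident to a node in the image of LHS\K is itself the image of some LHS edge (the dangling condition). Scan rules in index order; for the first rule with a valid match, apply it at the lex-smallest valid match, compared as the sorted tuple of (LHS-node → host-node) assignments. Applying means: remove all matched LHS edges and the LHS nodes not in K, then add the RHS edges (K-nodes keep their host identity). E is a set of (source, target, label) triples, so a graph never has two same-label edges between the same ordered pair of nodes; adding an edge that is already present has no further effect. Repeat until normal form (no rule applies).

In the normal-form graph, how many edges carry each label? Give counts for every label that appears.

Answer: r:1

Steps:
initial: |V|=6 |E|=7  E = 0-r->0 1-q->1 1-r->2 2-q->2 2-r->2 2-r->4 4-r->4
step 1: apply R0 at {0↦2, 1↦4, 2↦3}  → |V|=4 |E|=4  E = 0-r->0 1-q->1 1-r->2 2-r->2
step 2: apply R0 at {0↦1, 1↦2, 2↦5}  → |V|=2 |E|=1  E = 0-r->0
final graph: no rule applies after step 2
NF edges: [(0, 0, 'r')]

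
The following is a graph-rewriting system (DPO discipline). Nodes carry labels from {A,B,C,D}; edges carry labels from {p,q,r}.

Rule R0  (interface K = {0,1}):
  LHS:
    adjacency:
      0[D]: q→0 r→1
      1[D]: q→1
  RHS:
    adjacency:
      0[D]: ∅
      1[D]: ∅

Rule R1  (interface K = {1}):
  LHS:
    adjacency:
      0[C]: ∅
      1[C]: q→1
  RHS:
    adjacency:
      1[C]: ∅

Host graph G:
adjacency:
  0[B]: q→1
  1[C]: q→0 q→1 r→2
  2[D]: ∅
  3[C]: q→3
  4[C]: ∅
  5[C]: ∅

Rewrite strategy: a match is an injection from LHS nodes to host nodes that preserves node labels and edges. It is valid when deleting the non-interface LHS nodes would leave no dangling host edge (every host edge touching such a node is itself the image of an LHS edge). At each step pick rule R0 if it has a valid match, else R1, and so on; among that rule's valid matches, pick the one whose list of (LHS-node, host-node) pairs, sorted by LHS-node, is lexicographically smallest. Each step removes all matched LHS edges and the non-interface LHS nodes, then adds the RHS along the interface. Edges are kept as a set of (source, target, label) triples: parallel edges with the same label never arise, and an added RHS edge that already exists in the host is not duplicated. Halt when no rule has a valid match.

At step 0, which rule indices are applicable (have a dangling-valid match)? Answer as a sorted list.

R0: no valid match — LHS pattern not found
R1: 4 valid matches — {0↦4, 1↦1}, {0↦4, 1↦3}, {0↦5, 1↦1} (+1 more)

Answer: [R1]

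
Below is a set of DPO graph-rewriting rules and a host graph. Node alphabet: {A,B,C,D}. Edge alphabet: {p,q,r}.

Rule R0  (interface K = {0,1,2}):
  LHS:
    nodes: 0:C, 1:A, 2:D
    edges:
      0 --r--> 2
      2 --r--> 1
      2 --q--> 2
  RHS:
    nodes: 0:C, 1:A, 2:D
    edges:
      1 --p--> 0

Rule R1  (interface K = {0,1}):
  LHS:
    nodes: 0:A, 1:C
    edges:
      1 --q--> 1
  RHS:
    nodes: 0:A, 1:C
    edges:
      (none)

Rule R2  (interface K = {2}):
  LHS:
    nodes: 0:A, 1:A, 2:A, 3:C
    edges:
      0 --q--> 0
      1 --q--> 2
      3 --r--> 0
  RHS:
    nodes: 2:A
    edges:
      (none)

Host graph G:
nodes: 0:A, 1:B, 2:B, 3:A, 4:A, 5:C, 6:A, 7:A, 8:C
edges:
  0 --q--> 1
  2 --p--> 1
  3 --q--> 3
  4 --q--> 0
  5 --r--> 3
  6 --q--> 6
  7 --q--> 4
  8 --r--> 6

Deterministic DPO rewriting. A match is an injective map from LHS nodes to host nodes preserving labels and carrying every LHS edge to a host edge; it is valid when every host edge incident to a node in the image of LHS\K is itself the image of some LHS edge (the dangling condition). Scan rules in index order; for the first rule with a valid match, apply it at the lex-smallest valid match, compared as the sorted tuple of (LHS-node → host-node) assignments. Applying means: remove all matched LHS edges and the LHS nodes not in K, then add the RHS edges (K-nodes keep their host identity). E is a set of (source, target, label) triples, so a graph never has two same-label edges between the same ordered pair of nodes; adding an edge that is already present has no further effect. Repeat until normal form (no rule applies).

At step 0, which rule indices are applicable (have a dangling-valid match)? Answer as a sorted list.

R0: no valid match — LHS pattern not found
R1: no valid match — LHS pattern not found
R2: 2 valid matches — {0↦3, 1↦7, 2↦4, 3↦5}, {0↦6, 1↦7, 2↦4, 3↦8}

Answer: [R2]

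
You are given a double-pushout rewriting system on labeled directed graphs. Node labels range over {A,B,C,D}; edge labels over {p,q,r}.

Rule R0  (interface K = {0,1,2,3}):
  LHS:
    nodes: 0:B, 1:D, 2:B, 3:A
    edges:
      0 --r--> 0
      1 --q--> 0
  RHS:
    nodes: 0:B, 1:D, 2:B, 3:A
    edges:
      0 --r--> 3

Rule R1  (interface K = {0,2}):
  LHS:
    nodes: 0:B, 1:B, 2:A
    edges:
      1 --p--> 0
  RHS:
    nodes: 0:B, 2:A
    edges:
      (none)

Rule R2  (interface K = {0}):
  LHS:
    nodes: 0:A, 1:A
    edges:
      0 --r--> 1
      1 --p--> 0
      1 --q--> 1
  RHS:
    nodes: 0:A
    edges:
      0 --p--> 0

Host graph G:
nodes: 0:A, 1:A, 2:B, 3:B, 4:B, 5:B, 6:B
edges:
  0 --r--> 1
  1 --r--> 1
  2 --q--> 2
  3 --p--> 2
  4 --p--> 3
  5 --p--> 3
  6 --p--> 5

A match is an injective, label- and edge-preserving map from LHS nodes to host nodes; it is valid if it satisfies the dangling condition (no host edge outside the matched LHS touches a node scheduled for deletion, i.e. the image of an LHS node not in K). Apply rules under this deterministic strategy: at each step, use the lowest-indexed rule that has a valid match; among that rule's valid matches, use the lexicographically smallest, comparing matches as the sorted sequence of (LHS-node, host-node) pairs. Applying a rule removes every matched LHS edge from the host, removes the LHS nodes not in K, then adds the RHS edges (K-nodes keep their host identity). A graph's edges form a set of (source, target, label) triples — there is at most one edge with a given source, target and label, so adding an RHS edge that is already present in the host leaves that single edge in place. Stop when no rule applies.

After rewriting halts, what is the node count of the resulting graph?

start.  V:7 E:7  edges: 0-r->1 1-r->1 2-q->2 3-p->2 4-p->3 5-p->3 6-p->5
1. fire R1 via {0↦3, 1↦4, 2↦0}  →  V:6 E:6  edges: 0-r->1 1-r->1 2-q->2 3-p->2 5-p->3 6-p->5
2. fire R1 via {0↦5, 1↦6, 2↦0}  →  V:5 E:5  edges: 0-r->1 1-r->1 2-q->2 3-p->2 5-p->3
3. fire R1 via {0↦3, 1↦5, 2↦0}  →  V:4 E:4  edges: 0-r->1 1-r->1 2-q->2 3-p->2
4. fire R1 via {0↦2, 1↦3, 2↦0}  →  V:3 E:3  edges: 0-r->1 1-r->1 2-q->2
final graph: no rule applies after step 4
NF nodes: {0:A, 1:A, 2:B}

Answer: 3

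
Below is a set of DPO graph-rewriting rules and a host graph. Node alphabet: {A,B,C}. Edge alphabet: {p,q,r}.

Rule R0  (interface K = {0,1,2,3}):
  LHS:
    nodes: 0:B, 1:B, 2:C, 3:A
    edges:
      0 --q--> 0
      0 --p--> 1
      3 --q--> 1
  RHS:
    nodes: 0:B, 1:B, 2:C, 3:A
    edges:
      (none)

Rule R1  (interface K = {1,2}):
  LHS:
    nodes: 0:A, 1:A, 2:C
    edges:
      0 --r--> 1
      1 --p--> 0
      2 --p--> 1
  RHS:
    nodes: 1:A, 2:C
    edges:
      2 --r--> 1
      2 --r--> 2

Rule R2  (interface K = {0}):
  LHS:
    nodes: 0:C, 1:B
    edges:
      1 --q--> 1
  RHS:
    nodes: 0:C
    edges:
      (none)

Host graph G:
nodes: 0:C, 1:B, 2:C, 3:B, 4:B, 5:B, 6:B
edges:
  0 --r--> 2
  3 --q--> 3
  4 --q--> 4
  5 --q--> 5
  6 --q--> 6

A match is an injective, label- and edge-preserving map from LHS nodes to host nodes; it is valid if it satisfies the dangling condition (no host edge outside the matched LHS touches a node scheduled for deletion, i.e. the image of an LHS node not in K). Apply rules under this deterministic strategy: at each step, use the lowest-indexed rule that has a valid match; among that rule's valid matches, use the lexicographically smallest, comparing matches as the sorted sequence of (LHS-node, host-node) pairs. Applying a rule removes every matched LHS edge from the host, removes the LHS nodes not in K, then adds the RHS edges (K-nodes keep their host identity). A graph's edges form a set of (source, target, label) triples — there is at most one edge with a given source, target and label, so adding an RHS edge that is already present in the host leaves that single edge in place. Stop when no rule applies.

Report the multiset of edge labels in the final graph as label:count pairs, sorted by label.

Answer: r:1

Steps:
initial: |V|=7 |E|=5  E = 0-r->2 3-q->3 4-q->4 5-q->5 6-q->6
step 1: apply R2 at {0↦0, 1↦3}  → |V|=6 |E|=4  E = 0-r->2 4-q->4 5-q->5 6-q->6
step 2: apply R2 at {0↦0, 1↦4}  → |V|=5 |E|=3  E = 0-r->2 5-q->5 6-q->6
step 3: apply R2 at {0↦0, 1↦5}  → |V|=4 |E|=2  E = 0-r->2 6-q->6
step 4: apply R2 at {0↦0, 1↦6}  → |V|=3 |E|=1  E = 0-r->2
final graph: no rule applies after step 4
NF edges: [(0, 2, 'r')]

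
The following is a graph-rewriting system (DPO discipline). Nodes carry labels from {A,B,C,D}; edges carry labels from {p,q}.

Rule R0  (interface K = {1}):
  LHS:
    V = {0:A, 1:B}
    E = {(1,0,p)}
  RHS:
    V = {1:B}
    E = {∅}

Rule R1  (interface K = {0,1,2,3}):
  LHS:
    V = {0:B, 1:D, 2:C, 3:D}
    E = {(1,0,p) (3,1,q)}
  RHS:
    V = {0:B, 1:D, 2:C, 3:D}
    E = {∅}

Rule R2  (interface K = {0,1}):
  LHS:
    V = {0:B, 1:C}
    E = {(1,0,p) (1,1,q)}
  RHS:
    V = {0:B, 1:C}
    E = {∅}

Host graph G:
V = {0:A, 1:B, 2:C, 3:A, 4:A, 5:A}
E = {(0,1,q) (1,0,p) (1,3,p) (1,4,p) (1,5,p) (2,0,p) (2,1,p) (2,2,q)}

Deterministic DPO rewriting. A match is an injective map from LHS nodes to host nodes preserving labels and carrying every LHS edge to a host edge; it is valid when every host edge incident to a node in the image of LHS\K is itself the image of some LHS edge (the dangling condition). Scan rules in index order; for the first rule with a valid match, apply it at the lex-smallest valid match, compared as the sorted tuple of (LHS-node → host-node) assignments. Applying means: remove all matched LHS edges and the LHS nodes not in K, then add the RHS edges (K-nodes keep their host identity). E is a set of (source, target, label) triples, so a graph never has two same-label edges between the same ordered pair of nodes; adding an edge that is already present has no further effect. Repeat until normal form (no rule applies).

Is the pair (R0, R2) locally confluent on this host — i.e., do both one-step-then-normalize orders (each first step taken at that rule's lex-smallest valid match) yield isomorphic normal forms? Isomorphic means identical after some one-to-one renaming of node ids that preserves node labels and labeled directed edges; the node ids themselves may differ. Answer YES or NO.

branch R0-first: apply at {0↦3, 1↦1} → |E|=7, then 3 more step(s) → NF |V|=3 |E|=3 V={0:A, 1:B, 2:C} E=0-q->1 1-p->0 2-p->0
branch R2-first: apply at {0↦1, 1↦2} → |E|=6, then 3 more step(s) → NF |V|=3 |E|=3 V={0:A, 1:B, 2:C} E=0-q->1 1-p->0 2-p->0
graphs isomorphic (equal up to label-preserving node renaming)

Answer: YES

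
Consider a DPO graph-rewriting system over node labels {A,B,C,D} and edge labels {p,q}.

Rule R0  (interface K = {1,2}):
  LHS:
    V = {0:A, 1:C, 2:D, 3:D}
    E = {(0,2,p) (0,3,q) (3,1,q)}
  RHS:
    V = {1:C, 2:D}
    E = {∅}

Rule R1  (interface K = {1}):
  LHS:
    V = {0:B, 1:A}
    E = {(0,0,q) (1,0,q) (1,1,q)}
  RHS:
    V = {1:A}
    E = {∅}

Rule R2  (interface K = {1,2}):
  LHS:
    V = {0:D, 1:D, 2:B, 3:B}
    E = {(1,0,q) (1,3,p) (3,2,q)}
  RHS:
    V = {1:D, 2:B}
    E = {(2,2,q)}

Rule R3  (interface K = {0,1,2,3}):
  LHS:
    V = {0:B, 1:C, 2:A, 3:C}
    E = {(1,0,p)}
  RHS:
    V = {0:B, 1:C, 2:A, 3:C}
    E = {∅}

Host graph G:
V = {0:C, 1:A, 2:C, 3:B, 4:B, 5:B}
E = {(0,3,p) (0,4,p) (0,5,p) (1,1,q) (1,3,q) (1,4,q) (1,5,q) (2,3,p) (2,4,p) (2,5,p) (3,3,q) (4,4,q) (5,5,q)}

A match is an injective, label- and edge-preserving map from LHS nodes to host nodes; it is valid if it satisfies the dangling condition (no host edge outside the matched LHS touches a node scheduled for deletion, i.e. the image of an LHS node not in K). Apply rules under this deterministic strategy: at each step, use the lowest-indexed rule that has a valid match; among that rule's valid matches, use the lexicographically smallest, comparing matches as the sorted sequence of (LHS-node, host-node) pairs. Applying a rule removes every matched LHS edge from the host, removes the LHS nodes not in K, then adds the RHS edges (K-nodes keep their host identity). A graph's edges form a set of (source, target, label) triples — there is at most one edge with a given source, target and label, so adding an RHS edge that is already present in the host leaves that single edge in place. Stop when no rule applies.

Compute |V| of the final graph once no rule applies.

Answer: 5

Derivation:
[0] host  ⇒  6 nodes, 13 edges  {0-p->3 0-p->4 0-p->5 1-q->1 1-q->3 1-q->4 1-q->5 2-p->3 2-p->4 2-p->5 3-q->3 4-q->4 5-q->5}
[1] R3 @ {0↦3, 1↦0, 2↦1, 3↦2}  ⇒  6 nodes, 12 edges  {0-p->4 0-p->5 1-q->1 1-q->3 1-q->4 1-q->5 2-p->3 2-p->4 2-p->5 3-q->3 4-q->4 5-q->5}
[2] R3 @ {0↦3, 1↦2, 2↦1, 3↦0}  ⇒  6 nodes, 11 edges  {0-p->4 0-p->5 1-q->1 1-q->3 1-q->4 1-q->5 2-p->4 2-p->5 3-q->3 4-q->4 5-q->5}
[3] R1 @ {0↦3, 1↦1}  ⇒  5 nodes, 8 edges  {0-p->4 0-p->5 1-q->4 1-q->5 2-p->4 2-p->5 4-q->4 5-q->5}
[4] R3 @ {0↦4, 1↦0, 2↦1, 3↦2}  ⇒  5 nodes, 7 edges  {0-p->5 1-q->4 1-q->5 2-p->4 2-p->5 4-q->4 5-q->5}
[5] R3 @ {0↦4, 1↦2, 2↦1, 3↦0}  ⇒  5 nodes, 6 edges  {0-p->5 1-q->4 1-q->5 2-p->5 4-q->4 5-q->5}
[6] R3 @ {0↦5, 1↦0, 2↦1, 3↦2}  ⇒  5 nodes, 5 edges  {1-q->4 1-q->5 2-p->5 4-q->4 5-q->5}
[7] R3 @ {0↦5, 1↦2, 2↦1, 3↦0}  ⇒  5 nodes, 4 edges  {1-q->4 1-q->5 4-q->4 5-q->5}
normal form: no rule applies after step 7
NF nodes: {0:C, 1:A, 2:C, 4:B, 5:B}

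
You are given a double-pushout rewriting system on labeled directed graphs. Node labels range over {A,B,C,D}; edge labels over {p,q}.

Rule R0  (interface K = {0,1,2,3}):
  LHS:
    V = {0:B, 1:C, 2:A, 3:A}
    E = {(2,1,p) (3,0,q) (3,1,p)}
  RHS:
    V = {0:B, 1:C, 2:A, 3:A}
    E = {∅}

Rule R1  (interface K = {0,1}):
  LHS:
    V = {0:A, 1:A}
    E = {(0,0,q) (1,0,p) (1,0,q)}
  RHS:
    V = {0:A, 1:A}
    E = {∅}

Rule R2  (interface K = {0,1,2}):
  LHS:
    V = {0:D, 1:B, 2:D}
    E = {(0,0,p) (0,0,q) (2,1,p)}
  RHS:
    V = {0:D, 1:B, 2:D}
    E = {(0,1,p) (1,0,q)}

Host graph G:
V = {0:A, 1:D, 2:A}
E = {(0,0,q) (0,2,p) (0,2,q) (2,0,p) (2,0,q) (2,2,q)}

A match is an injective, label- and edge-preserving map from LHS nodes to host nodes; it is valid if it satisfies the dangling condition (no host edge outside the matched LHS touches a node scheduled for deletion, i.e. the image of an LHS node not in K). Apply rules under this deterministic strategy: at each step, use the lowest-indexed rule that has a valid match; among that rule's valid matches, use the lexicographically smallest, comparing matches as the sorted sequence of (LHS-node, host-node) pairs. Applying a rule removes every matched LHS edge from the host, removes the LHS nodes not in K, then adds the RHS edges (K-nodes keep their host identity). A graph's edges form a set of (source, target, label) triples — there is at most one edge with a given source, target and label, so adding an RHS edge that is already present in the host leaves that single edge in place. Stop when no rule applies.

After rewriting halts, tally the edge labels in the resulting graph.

initial: |V|=3 |E|=6  E = 0-q->0 0-p->2 0-q->2 2-p->0 2-q->0 2-q->2
step 1: apply R1 at {0↦0, 1↦2}  → |V|=3 |E|=3  E = 0-p->2 0-q->2 2-q->2
step 2: apply R1 at {0↦2, 1↦0}  → |V|=3 |E|=0  E = ∅
final graph: no rule applies after step 2
NF edges: []

Answer: (no edges)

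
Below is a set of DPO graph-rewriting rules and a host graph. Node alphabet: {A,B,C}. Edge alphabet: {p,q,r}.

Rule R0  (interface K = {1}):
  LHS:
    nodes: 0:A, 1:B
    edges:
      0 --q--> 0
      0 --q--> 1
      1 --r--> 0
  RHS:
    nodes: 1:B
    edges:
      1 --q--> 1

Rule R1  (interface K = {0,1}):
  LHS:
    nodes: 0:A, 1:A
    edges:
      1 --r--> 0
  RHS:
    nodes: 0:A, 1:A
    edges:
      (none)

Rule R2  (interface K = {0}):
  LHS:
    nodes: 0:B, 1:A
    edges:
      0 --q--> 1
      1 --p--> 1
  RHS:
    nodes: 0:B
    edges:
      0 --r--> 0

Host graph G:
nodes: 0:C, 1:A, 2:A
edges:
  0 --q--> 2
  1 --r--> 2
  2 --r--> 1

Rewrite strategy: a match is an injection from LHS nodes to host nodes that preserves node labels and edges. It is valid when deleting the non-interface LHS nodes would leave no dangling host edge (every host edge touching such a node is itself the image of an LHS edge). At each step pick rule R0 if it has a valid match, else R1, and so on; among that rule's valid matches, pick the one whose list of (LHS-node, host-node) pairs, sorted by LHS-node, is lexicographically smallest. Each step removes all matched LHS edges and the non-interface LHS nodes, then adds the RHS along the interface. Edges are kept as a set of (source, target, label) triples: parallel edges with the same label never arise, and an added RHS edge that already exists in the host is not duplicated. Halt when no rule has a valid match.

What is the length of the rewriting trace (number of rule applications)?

initial: |V|=3 |E|=3  E = 0-q->2 1-r->2 2-r->1
step 1: apply R1 at {0↦1, 1↦2}  → |V|=3 |E|=2  E = 0-q->2 1-r->2
step 2: apply R1 at {0↦2, 1↦1}  → |V|=3 |E|=1  E = 0-q->2
final graph: no rule applies after step 2

Answer: 2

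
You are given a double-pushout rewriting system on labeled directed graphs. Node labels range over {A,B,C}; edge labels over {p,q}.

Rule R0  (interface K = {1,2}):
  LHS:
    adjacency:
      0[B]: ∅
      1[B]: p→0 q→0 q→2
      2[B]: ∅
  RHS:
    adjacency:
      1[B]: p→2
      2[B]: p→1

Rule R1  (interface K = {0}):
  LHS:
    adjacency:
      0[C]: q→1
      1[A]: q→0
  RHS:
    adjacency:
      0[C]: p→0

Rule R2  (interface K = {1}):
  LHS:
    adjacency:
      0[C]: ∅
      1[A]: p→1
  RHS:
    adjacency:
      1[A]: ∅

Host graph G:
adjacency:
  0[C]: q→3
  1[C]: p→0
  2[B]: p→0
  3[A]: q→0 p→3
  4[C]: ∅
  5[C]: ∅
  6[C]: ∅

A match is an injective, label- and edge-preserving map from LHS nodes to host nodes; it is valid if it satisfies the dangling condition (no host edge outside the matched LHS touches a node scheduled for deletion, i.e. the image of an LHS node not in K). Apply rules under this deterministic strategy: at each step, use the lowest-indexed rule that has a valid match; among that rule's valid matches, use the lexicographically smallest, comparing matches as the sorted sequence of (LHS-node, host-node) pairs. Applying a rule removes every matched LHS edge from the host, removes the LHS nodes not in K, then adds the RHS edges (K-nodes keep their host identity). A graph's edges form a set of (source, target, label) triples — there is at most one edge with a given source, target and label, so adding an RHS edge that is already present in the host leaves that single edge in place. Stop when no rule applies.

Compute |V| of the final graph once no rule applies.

Answer: 5

Steps:
initial: |V|=7 |E|=5  E = 0-q->3 1-p->0 2-p->0 3-q->0 3-p->3
step 1: apply R2 at {0↦4, 1↦3}  → |V|=6 |E|=4  E = 0-q->3 1-p->0 2-p->0 3-q->0
step 2: apply R1 at {0↦0, 1↦3}  → |V|=5 |E|=3  E = 0-p->0 1-p->0 2-p->0
final graph: no rule applies after step 2
NF nodes: {0:C, 1:C, 2:B, 5:C, 6:C}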